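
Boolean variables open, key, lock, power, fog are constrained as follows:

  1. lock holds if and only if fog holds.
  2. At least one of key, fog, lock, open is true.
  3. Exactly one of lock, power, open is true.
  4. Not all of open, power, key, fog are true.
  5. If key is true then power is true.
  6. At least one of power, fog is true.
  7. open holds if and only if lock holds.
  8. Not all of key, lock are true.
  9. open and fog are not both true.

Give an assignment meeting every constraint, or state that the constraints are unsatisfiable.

open = False, key = True, lock = False, power = True, fog = False

  (1) lock=F, fog=F — same ✓
  (2) {key, fog, lock, open}: 1 true — at least one ✓
  (3) {lock, power, open}: 1 true — exactly one ✓
  (4) {open, power, key, fog}: 2/4 true — not all ✓
  (5) key=T ⇒ power: T ✓
  (6) {power, fog}: 1 true — at least one ✓
  (7) open=F, lock=F — same ✓
  (8) {key, lock}: 1/2 true — not all ✓
  (9) open=F, fog=F — not both ✓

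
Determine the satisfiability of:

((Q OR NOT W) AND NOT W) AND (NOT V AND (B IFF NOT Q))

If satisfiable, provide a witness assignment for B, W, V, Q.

B = True; W = False; V = False; Q = False

  (Q OR NOT W) AND NOT W = True
    Q OR NOT W = True
      NOT W = True
    NOT W = True
  NOT V AND (B IFF NOT Q) = True
    NOT V = True
    B IFF NOT Q = True
      NOT Q = True
Both conjuncts True, so the formula holds.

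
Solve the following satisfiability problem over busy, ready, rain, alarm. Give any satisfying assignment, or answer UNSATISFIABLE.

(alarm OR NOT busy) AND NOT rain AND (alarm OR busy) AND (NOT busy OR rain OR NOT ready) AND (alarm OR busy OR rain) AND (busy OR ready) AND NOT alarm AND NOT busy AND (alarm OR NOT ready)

Case alarm = True:
  Clause (NOT alarm) is falsified — contradiction.
Case alarm = False:
  (alarm OR NOT busy) forces busy = False.
  Clause (alarm OR busy) is falsified — contradiction.
Both cases fail, so the formula is unsatisfiable.

UNSATISFIABLE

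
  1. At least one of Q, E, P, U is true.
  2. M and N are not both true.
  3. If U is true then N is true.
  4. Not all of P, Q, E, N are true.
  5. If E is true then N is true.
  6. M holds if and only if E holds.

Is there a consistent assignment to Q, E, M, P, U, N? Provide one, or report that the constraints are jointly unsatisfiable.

Q: False, E: False, M: False, P: False, U: True, N: True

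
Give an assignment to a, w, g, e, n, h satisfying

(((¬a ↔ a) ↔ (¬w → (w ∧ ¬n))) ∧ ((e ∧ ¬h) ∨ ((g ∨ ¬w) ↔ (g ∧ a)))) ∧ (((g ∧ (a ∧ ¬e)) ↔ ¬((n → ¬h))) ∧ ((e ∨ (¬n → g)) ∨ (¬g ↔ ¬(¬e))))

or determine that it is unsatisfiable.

a = True; w = False; g = True; e = True; n = False; h = True

  ((¬a ↔ a) ↔ (¬w → (w ∧ ¬n))) ∧ ((e ∧ ¬h) ∨ ((g ∨ ¬w) ↔ (g ∧ a))) = True
    (¬a ↔ a) ↔ (¬w → (w ∧ ¬n)) = True
      ¬a ↔ a = False
        ¬a = False
      ¬w → (w ∧ ¬n) = False
        ¬w = True
        w ∧ ¬n = False
          ¬n = True
    (e ∧ ¬h) ∨ ((g ∨ ¬w) ↔ (g ∧ a)) = True
      e ∧ ¬h = False
        ¬h = False
      (g ∨ ¬w) ↔ (g ∧ a) = True
        g ∨ ¬w = True
          ¬w = True
        g ∧ a = True
  ((g ∧ (a ∧ ¬e)) ↔ ¬((n → ¬h))) ∧ ((e ∨ (¬n → g)) ∨ (¬g ↔ ¬(¬e))) = True
    (g ∧ (a ∧ ¬e)) ↔ ¬((n → ¬h)) = True
      g ∧ (a ∧ ¬e) = False
        a ∧ ¬e = False
          ¬e = False
      ¬((n → ¬h)) = False
        n → ¬h = True
          ¬h = False
    (e ∨ (¬n → g)) ∨ (¬g ↔ ¬(¬e)) = True
      e ∨ (¬n → g) = True
        ¬n → g = True
          ¬n = True
      ¬g ↔ ¬(¬e) = False
        ¬g = False
        ¬(¬e) = True
          ¬e = False
Both conjuncts True, so the formula holds.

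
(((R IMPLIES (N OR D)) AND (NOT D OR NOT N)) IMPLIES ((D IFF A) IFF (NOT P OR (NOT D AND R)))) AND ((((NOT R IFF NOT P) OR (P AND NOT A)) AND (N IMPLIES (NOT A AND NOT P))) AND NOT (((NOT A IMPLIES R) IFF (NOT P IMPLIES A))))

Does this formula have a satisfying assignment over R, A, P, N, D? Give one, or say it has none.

R=F, A=F, P=T, N=F, D=T

  ((R IMPLIES (N OR D)) AND (NOT D OR NOT N)) IMPLIES ((D IFF A) IFF (NOT P OR (NOT D AND R))) = True
    (R IMPLIES (N OR D)) AND (NOT D OR NOT N) = True
      R IMPLIES (N OR D) = True
        N OR D = True
      NOT D OR NOT N = True
        NOT D = False
        NOT N = True
    (D IFF A) IFF (NOT P OR (NOT D AND R)) = True
      D IFF A = False
      NOT P OR (NOT D AND R) = False
        NOT P = False
        NOT D AND R = False
          NOT D = False
  (((NOT R IFF NOT P) OR (P AND NOT A)) AND (N IMPLIES (NOT A AND NOT P))) AND NOT (((NOT A IMPLIES R) IFF (NOT P IMPLIES A))) = True
    ((NOT R IFF NOT P) OR (P AND NOT A)) AND (N IMPLIES (NOT A AND NOT P)) = True
      (NOT R IFF NOT P) OR (P AND NOT A) = True
        NOT R IFF NOT P = False
          NOT R = True
          NOT P = False
        P AND NOT A = True
          NOT A = True
      N IMPLIES (NOT A AND NOT P) = True
        NOT A AND NOT P = False
          NOT A = True
          NOT P = False
    NOT (((NOT A IMPLIES R) IFF (NOT P IMPLIES A))) = True
      (NOT A IMPLIES R) IFF (NOT P IMPLIES A) = False
        NOT A IMPLIES R = False
          NOT A = True
        NOT P IMPLIES A = True
          NOT P = False
Both conjuncts True, so the formula holds.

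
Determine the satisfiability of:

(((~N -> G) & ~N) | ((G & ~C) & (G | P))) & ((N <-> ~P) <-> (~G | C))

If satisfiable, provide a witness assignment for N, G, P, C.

N = False; G = True; P = True; C = True

  ((~N -> G) & ~N) | ((G & ~C) & (G | P)) = True
    (~N -> G) & ~N = True
      ~N -> G = True
        ~N = True
      ~N = True
    (G & ~C) & (G | P) = False
      G & ~C = False
        ~C = False
      G | P = True
  (N <-> ~P) <-> (~G | C) = True
    N <-> ~P = True
      ~P = False
    ~G | C = True
      ~G = False
Both conjuncts True, so the formula holds.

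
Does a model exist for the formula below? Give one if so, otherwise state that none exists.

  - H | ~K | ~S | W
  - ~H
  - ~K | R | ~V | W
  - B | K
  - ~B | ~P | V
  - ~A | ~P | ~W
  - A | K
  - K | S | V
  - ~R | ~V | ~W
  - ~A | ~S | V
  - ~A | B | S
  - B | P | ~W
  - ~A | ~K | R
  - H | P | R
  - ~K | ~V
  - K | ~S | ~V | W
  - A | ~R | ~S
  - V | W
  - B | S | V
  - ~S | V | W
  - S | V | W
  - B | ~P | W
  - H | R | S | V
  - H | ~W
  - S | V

P: True; R: False; B: True; H: False; K: False; S: False; A: True; W: False; V: True

Unit clause (~H) forces H = False.
In (H | ~W) only ~W is left, so W = False.
In (V | W) only V is left, so V = True.
In (~K | ~V) only ~K is left, so K = False.
In (K | ~S | ~V | W) only ~S is left, so S = False.
In (B | K) only B is left, so B = True.
In (A | K) only A is left, so A = True.
Set P = True.
Set R = False.
All clauses satisfied.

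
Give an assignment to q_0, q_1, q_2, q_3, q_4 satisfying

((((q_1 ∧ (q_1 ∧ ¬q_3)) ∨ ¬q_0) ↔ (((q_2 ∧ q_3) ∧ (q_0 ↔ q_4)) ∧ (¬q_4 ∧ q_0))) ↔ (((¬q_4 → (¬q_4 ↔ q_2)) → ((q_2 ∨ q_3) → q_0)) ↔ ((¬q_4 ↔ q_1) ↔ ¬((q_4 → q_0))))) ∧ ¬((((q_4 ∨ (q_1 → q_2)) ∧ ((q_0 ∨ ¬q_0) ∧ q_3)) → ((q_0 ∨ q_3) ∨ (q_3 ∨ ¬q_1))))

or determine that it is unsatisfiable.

UNSATISFIABLE

The conjunct ¬((((q_4 ∨ (q_1 → q_2)) ∧ ((q_0 ∨ ¬q_0) ∧ q_3)) → ((q_0 ∨ q_3) ∨ (q_3 ∨ ¬q_1)))) is unsatisfiable on its own:
  q_3 = True: this becomes ¬((((q_4 ∨ (q_1 → q_2)) ∧ (q_0 ∨ ¬q_0)) → True)) = False.
  q_3 = False: this becomes ¬((False → (q_0 ∨ ¬q_1))) = False.
So the whole conjunction is unsatisfiable.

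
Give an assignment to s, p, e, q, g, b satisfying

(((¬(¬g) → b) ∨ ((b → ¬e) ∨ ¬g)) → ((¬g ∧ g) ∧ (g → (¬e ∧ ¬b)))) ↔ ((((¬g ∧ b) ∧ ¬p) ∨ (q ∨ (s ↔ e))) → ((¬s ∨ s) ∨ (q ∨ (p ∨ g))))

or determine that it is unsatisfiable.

Case g = True: the formula simplifies to ¬((b ∨ (b → ¬e))).
  b = True: this becomes ¬((True ∨ ¬e)) = False.
  b = False: this becomes ¬((False ∨ True)) = False.
Case g = False: the formula simplifies to ¬((((b ∧ ¬p) ∨ (q ∨ (s ↔ e))) → ((¬s ∨ s) ∨ (q ∨ p)))).
  s = True: this becomes ¬((((b ∧ ¬p) ∨ (q ∨ e)) → True)) = False.
  s = False: this becomes ¬((((b ∧ ¬p) ∨ (q ∨ ¬e)) → True)) = False.
Both cases fail — unsatisfiable.

No satisfying assignment exists.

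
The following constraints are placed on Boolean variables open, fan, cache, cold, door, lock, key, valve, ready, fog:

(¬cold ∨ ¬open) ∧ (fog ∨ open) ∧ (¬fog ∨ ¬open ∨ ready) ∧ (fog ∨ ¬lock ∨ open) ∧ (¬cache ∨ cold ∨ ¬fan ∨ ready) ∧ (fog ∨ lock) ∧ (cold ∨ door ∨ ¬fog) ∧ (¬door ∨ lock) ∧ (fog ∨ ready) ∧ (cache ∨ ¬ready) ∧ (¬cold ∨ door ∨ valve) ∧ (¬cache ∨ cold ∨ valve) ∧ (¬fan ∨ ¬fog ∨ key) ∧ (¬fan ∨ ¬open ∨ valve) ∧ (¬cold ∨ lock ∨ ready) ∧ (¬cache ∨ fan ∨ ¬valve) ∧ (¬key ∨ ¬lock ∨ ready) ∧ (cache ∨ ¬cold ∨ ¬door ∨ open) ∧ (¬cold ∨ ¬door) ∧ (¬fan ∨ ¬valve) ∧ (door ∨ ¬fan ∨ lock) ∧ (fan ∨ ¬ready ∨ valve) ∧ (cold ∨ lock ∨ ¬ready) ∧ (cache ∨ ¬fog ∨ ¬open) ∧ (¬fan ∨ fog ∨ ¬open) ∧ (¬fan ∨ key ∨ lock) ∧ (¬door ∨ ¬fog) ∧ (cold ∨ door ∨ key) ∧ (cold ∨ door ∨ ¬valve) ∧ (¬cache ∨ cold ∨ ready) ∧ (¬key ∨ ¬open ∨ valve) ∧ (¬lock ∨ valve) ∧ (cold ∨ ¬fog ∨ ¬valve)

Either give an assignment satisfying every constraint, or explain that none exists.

open = False; fan = False; cache = False; cold = True; door = False; lock = True; key = False; valve = True; ready = False; fog = True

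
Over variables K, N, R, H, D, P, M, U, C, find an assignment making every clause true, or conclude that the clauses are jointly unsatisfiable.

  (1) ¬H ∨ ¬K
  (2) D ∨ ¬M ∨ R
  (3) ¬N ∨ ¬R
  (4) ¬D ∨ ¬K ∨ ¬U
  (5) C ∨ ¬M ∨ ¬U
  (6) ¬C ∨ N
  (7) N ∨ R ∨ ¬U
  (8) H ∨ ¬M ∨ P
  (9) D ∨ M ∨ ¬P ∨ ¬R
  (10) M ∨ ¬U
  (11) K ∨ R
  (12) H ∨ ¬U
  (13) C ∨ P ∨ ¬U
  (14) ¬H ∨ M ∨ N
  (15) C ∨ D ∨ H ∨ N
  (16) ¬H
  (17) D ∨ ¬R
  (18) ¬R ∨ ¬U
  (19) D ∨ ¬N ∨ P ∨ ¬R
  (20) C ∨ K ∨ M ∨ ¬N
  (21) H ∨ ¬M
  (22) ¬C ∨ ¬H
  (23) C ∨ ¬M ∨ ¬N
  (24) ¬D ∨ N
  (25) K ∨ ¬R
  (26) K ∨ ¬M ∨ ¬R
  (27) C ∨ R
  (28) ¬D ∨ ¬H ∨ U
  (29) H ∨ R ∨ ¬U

K: True, N: True, R: False, H: False, D: False, P: True, M: False, U: False, C: True

Unit clause (¬H) forces H = False.
In (H ∨ ¬M) only ¬M is left, so M = False.
In (M ∨ ¬U) only ¬U is left, so U = False.
Try K = False:
  (K ∨ R) forces R = True.
  clause (K ∨ ¬R) is falsified — backtrack.
So K = True.
Set N = True.
  then (¬N ∨ ¬R) forces R = False.
  then (C ∨ R) forces C = True.
Set D = False.
Set P = True.
All clauses satisfied.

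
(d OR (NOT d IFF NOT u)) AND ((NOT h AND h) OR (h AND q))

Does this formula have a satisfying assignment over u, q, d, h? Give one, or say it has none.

u=F, q=T, d=F, h=T

  d OR (NOT d IFF NOT u) = True
    NOT d IFF NOT u = True
      NOT d = True
      NOT u = True
  (NOT h AND h) OR (h AND q) = True
    NOT h AND h = False
      NOT h = False
    h AND q = True
Both conjuncts True, so the formula holds.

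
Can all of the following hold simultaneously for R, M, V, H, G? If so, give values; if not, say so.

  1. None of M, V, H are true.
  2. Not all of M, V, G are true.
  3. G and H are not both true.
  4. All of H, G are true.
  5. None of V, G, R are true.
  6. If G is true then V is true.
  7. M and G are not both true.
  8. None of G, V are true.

UNSATISFIABLE

Case H = True:
  Constraint (1) is violated (H=T) — contradiction.
Case H = False:
  Constraint (4) is violated (H=F) — contradiction.
Both cases fail — unsatisfiable.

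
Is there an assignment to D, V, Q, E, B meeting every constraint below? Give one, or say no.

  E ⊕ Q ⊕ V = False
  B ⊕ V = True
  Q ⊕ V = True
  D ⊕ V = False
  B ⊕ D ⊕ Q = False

D = False, V = False, Q = True, E = True, B = True

E ⊕ Q ⊕ V = T ⊕ T ⊕ F = False ✓
B ⊕ V = T ⊕ F = True ✓
Q ⊕ V = T ⊕ F = True ✓
D ⊕ V = F ⊕ F = False ✓
B ⊕ D ⊕ Q = T ⊕ F ⊕ T = False ✓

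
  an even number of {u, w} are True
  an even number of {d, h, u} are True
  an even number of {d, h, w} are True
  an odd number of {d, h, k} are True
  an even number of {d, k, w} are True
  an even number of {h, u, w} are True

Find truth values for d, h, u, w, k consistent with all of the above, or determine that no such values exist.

d: True; h: False; u: True; w: True; k: False

{u, w}: 2 true → even ✓
{d, h, u}: 2 true → even ✓
{d, h, w}: 2 true → even ✓
{d, h, k}: 1 true → odd ✓
{d, k, w}: 2 true → even ✓
{h, u, w}: 2 true → even ✓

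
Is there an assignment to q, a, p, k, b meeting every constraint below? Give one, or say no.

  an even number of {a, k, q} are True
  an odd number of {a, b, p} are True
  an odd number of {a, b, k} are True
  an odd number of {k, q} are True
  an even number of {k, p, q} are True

q = False; a = True; p = True; k = True; b = True

{a, k, q}: 2 true → even ✓
{a, b, p}: 3 true → odd ✓
{a, b, k}: 3 true → odd ✓
{k, q}: 1 true → odd ✓
{k, p, q}: 2 true → even ✓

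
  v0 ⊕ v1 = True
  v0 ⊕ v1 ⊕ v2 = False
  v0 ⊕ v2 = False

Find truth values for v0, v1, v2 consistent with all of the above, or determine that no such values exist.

v0 = True, v1 = False, v2 = True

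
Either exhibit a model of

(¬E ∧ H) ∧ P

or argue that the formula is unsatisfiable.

H=T, P=T, E=F

  ¬E ∧ H = True
    ¬E = True
Both conjuncts True, so the formula holds.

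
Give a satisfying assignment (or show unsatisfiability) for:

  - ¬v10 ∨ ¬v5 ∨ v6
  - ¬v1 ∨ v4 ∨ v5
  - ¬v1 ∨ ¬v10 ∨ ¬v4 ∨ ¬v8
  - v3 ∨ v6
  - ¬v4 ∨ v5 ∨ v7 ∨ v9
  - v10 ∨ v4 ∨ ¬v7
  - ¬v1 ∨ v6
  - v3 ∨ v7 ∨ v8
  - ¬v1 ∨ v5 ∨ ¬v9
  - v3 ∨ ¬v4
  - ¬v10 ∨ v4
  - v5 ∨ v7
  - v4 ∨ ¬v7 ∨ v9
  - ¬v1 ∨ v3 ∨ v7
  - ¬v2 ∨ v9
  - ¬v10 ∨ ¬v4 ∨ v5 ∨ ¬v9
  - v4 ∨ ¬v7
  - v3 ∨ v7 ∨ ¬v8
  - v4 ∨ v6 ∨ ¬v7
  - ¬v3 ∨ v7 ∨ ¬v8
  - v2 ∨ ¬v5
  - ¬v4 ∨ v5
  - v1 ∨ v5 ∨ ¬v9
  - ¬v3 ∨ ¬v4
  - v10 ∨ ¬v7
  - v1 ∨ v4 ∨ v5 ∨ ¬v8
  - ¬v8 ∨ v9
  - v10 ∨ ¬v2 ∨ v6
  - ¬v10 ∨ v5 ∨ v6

v1=T, v2=T, v3=T, v4=F, v5=T, v6=T, v7=F, v8=F, v9=T, v10=F

Set v1 = True.
  then (¬v1 ∨ v6) forces v6 = True.
Set v2 = True.
  then (¬v2 ∨ v9) forces v9 = True.
  then (¬v1 ∨ v5 ∨ ¬v9) forces v5 = True.
Try v3 = False:
  (v3 ∨ ¬v4) forces v4 = False.
  (¬v10 ∨ v4) forces v10 = False.
  (v10 ∨ v4 ∨ ¬v7) forces v7 = False.
  clause (¬v1 ∨ v3 ∨ v7) is falsified — backtrack.
So v3 = True.
  then (¬v3 ∨ ¬v4) forces v4 = False.
  then (¬v10 ∨ v4) forces v10 = False.
  then (v4 ∨ ¬v7) forces v7 = False.
  then (¬v3 ∨ v7 ∨ ¬v8) forces v8 = False.
All clauses satisfied.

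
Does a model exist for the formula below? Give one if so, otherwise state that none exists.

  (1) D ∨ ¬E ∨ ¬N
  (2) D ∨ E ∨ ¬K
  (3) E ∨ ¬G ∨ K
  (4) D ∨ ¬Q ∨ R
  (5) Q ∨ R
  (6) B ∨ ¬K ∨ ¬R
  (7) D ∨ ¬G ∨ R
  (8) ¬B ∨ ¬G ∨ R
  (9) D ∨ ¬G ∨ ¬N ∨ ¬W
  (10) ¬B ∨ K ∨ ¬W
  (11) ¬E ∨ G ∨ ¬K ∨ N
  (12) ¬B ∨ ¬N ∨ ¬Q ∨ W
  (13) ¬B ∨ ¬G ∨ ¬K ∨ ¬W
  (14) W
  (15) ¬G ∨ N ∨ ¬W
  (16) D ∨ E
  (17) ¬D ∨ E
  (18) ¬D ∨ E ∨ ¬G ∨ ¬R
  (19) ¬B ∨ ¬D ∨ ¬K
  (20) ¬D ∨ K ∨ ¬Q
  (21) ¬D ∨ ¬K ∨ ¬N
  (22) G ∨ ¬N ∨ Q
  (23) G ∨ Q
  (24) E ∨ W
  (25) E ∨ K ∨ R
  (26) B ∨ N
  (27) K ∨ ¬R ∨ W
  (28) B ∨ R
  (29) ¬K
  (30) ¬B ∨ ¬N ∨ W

Unit clause (W) forces W = True.
Unit clause (¬K) forces K = False.
In (¬B ∨ K ∨ ¬W) only ¬B is left, so B = False.
In (B ∨ N) only N is left, so N = True.
In (B ∨ R) only R is left, so R = True.
Try Q = True:
  (¬D ∨ K ∨ ¬Q) forces D = False.
  (D ∨ ¬E ∨ ¬N) forces E = False.
  clause (D ∨ E) is falsified — backtrack.
So Q = False.
  then (G ∨ ¬N ∨ Q) forces G = True.
  then (E ∨ ¬G ∨ K) forces E = True.
  then (D ∨ ¬G ∨ ¬N ∨ ¬W) forces D = True.
All clauses satisfied.

W = True; Q = False; G = True; R = True; E = True; K = False; N = True; D = True; B = False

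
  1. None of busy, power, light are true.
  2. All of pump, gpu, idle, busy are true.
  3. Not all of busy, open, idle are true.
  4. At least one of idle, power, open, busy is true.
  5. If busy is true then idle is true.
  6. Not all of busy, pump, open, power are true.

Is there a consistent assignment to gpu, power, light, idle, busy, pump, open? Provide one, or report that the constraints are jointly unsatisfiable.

The formula is unsatisfiable.

Case busy = True:
  Constraint (1) is violated (busy=T) — contradiction.
Case busy = False:
  Constraint (2) is violated (busy=F) — contradiction.
Both cases fail — unsatisfiable.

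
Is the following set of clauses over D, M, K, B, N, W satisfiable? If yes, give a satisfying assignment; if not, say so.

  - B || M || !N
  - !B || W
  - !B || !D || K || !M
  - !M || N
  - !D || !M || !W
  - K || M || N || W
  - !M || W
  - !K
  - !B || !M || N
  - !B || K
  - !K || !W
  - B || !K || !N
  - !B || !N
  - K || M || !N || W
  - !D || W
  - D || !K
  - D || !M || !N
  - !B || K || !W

Unit clause (!K) forces K = False.
In (!B || K) only !B is left, so B = False.
Set D = True.
  then (!D || W) forces W = True.
  then (!D || !M || !W) forces M = False.
  then (B || M || !N) forces N = False.
All clauses satisfied.

D=T; M=F; K=F; B=F; N=F; W=T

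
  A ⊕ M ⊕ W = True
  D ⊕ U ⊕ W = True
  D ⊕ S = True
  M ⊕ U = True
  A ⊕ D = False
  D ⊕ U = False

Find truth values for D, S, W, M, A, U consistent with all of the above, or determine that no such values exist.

No satisfying assignment exists.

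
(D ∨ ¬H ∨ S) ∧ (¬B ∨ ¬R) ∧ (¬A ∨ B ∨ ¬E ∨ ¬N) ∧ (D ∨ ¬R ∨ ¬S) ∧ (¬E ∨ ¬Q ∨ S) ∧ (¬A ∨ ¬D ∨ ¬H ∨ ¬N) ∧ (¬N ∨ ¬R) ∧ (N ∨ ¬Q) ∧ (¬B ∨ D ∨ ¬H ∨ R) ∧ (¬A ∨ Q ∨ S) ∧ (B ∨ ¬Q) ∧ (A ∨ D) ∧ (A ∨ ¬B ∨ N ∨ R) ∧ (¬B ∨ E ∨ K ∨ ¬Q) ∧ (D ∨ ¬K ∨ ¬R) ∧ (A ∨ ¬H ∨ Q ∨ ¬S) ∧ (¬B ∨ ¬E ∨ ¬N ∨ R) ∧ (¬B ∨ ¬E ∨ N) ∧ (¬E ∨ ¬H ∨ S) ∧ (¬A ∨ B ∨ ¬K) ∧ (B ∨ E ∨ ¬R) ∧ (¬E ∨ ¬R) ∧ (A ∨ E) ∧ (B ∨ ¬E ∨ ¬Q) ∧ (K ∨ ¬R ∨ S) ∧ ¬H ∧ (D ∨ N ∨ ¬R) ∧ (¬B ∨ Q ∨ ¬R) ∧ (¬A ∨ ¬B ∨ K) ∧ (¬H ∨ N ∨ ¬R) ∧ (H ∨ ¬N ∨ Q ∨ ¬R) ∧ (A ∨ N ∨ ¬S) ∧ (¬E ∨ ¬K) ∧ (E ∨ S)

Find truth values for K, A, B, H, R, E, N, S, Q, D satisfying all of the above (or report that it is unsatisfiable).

K: False; A: False; B: False; H: False; R: False; E: True; N: True; S: False; Q: False; D: True

Unit clause (¬H) forces H = False.
Set K = False.
Set A = False.
  then (A ∨ D) forces D = True.
  then (A ∨ E) forces E = True.
  then (¬E ∨ ¬R) forces R = False.
Try B = True:
  (A ∨ ¬B ∨ N ∨ R) forces N = True.
  clause (¬B ∨ ¬E ∨ ¬N ∨ R) is falsified — backtrack.
So B = False.
  then (B ∨ ¬Q) forces Q = False.
Set N = True.
Set S = False.
All clauses satisfied.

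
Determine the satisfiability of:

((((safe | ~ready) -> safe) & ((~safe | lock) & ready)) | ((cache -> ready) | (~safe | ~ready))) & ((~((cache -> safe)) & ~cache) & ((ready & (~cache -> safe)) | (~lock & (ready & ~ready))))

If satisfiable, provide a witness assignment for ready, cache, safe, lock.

Case cache = True: the conjunct ~cache is False.
Case cache = False: the conjunct ~((cache -> safe)) becomes ~((False -> safe)) = False.
Both cases fail — unsatisfiable.

Unsatisfiable — no assignment works.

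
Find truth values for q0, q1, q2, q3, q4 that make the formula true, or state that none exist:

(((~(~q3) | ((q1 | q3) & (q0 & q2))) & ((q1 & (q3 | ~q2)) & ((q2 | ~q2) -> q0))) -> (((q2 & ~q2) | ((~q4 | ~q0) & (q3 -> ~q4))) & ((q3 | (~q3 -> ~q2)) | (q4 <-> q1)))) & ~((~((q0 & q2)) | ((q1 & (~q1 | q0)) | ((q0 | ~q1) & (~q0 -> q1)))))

The conjunct ~((~((q0 & q2)) | ((q1 & (~q1 | q0)) | ((q0 | ~q1) & (~q0 -> q1))))) is unsatisfiable on its own:
  q0=F, q1=F, q2=F: evaluates to False.
  q0=F, q1=F, q2=T: evaluates to False.
  q0=F, q1=T, q2=F: evaluates to False.
  q0=F, q1=T, q2=T: evaluates to False.
  q0=T, q1=F, q2=F: evaluates to False.
  q0=T, q1=F, q2=T: evaluates to False.
  q0=T, q1=T, q2=F: evaluates to False.
  q0=T, q1=T, q2=T: evaluates to False.
So the whole conjunction is unsatisfiable.

The formula is unsatisfiable.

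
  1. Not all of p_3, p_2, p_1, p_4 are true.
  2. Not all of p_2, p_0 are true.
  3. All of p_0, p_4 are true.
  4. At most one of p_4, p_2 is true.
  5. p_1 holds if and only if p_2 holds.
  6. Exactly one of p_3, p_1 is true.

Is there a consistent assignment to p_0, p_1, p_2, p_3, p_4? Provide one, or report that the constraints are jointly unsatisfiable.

p_0: True; p_1: False; p_2: False; p_3: True; p_4: True

  (1) {p_3, p_2, p_1, p_4}: 2/4 true — not all ✓
  (2) {p_2, p_0}: 1/2 true — not all ✓
  (3) {p_0, p_4}: all 2 true ✓
  (4) {p_4, p_2}: 1 true — at most one ✓
  (5) p_1=F, p_2=F — same ✓
  (6) {p_3, p_1}: 1 true — exactly one ✓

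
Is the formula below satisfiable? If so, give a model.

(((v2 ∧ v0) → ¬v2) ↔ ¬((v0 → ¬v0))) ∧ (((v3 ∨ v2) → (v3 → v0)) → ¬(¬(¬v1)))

v0=T, v1=F, v2=F, v3=T

  ((v2 ∧ v0) → ¬v2) ↔ ¬((v0 → ¬v0)) = True
    (v2 ∧ v0) → ¬v2 = True
      v2 ∧ v0 = False
      ¬v2 = True
    ¬((v0 → ¬v0)) = True
      v0 → ¬v0 = False
        ¬v0 = False
  ((v3 ∨ v2) → (v3 → v0)) → ¬(¬(¬v1)) = True
    (v3 ∨ v2) → (v3 → v0) = True
      v3 ∨ v2 = True
      v3 → v0 = True
    ¬(¬(¬v1)) = True
      ¬(¬v1) = False
        ¬v1 = True
Both conjuncts True, so the formula holds.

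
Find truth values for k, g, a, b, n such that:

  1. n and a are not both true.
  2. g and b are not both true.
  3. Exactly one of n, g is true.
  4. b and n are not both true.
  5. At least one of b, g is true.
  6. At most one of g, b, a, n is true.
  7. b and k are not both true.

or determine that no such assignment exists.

k = False, g = True, a = False, b = False, n = False

  (1) n=F, a=F — not both ✓
  (2) g=T, b=F — not both ✓
  (3) {n, g}: 1 true — exactly one ✓
  (4) b=F, n=F — not both ✓
  (5) {b, g}: 1 true — at least one ✓
  (6) {g, b, a, n}: 1 true — at most one ✓
  (7) b=F, k=F — not both ✓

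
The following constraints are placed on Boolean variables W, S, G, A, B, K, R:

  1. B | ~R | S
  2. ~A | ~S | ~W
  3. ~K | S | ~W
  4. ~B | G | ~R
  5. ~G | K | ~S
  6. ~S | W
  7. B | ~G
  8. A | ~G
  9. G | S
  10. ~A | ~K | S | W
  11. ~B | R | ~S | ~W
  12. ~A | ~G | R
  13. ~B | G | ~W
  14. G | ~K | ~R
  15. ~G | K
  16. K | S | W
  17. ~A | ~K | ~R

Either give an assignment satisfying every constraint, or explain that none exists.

Set W = True.
Try S = False:
  (~K | S | ~W) forces K = False.
  (G | S) forces G = True.
  clause (~G | K) is falsified — backtrack.
So S = True.
  then (~A | ~S | ~W) forces A = False.
  then (A | ~G) forces G = False.
  then (~B | G | ~W) forces B = False.
Set K = False.
Set R = False.
All clauses satisfied.

W = True; S = True; G = False; A = False; B = False; K = False; R = False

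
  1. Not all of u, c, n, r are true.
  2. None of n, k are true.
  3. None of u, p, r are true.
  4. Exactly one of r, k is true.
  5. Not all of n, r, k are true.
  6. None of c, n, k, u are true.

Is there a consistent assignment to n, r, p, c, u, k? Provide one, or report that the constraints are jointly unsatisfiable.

Case r = True:
  Constraint (3) is violated (r=T) — contradiction.
Case r = False:
  (2) forces n = False.
  (2) forces k = False.
  Constraint (4) is violated (r=F, k=F) — contradiction.
Both cases fail — unsatisfiable.

No satisfying assignment exists.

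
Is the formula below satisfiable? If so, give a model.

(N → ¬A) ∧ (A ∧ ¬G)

G=F, N=F, A=T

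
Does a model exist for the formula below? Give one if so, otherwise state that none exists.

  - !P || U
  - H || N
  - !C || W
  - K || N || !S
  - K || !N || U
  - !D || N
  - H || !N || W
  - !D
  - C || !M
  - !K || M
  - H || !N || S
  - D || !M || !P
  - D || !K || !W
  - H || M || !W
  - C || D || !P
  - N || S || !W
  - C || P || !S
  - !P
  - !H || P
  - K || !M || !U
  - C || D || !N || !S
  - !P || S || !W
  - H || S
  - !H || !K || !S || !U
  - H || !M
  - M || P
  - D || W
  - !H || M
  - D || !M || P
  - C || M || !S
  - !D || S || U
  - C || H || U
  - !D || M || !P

Case M = True:
  (!D) forces D = False.
  (C || !M) forces C = True.
  (!C || W) forces W = True.
  (D || !M || !P) forces P = False.
  Clause (D || !M || P) is falsified — contradiction.
Case M = False:
  (!D) forces D = False.
  (!K || M) forces K = False.
  (!P) forces P = False.
  Clause (M || P) is falsified — contradiction.
Both cases fail, so the formula is unsatisfiable.

UNSATISFIABLE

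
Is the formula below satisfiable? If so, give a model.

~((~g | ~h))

g = True, h = True

  ~((~g | ~h)) = True
    ~g | ~h = False
      ~g = False
      ~h = False
The formula evaluates to True.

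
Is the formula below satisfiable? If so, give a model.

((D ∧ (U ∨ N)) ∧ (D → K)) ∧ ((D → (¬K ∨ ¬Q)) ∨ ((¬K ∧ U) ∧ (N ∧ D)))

U=T; D=T; N=T; K=T; Q=F

  (D ∧ (U ∨ N)) ∧ (D → K) = True
    D ∧ (U ∨ N) = True
      U ∨ N = True
    D → K = True
  (D → (¬K ∨ ¬Q)) ∨ ((¬K ∧ U) ∧ (N ∧ D)) = True
    D → (¬K ∨ ¬Q) = True
      ¬K ∨ ¬Q = True
        ¬K = False
        ¬Q = True
    (¬K ∧ U) ∧ (N ∧ D) = False
      ¬K ∧ U = False
        ¬K = False
      N ∧ D = True
Both conjuncts True, so the formula holds.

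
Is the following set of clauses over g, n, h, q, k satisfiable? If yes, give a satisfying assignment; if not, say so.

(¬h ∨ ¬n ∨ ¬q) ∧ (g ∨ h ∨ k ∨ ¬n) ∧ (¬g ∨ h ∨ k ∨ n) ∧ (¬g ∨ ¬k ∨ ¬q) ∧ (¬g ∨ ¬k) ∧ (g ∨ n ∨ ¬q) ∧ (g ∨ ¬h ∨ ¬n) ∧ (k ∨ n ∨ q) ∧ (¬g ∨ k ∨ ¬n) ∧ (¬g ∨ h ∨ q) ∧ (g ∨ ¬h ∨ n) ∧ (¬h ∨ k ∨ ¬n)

g=F, n=T, h=F, q=T, k=T

Set g = False.
Set n = True.
  then (g ∨ ¬h ∨ ¬n) forces h = False.
  then (g ∨ h ∨ k ∨ ¬n) forces k = True.
Set q = True.
All clauses satisfied.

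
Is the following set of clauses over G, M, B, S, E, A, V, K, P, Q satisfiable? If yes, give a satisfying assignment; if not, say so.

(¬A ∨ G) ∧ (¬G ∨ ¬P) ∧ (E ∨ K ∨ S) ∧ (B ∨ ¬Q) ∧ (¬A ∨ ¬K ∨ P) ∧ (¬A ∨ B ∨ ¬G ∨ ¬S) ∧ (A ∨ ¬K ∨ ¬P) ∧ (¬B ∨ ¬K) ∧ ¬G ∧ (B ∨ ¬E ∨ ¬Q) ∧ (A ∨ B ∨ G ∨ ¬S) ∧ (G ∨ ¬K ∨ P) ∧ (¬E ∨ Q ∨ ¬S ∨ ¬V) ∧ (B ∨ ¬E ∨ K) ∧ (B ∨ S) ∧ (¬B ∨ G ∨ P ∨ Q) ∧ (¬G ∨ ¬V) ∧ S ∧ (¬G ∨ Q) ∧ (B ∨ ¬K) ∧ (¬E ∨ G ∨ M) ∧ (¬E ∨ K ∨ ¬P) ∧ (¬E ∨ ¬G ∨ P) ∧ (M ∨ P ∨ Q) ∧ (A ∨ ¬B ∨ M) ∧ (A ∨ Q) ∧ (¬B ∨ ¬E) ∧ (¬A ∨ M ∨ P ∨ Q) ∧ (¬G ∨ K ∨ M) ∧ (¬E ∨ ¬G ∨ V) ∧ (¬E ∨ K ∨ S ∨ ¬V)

G=F, M=T, B=T, S=T, E=F, A=F, V=T, K=F, P=F, Q=T

Unit clause (¬G) forces G = False.
Unit clause (S) forces S = True.
In (¬A ∨ G) only ¬A is left, so A = False.
In (A ∨ B ∨ G ∨ ¬S) only B is left, so B = True.
In (A ∨ ¬B ∨ M) only M is left, so M = True.
In (A ∨ Q) only Q is left, so Q = True.
In (¬B ∨ ¬E) only ¬E is left, so E = False.
In (¬B ∨ ¬K) only ¬K is left, so K = False.
Set V = True.
Set P = False.
All clauses satisfied.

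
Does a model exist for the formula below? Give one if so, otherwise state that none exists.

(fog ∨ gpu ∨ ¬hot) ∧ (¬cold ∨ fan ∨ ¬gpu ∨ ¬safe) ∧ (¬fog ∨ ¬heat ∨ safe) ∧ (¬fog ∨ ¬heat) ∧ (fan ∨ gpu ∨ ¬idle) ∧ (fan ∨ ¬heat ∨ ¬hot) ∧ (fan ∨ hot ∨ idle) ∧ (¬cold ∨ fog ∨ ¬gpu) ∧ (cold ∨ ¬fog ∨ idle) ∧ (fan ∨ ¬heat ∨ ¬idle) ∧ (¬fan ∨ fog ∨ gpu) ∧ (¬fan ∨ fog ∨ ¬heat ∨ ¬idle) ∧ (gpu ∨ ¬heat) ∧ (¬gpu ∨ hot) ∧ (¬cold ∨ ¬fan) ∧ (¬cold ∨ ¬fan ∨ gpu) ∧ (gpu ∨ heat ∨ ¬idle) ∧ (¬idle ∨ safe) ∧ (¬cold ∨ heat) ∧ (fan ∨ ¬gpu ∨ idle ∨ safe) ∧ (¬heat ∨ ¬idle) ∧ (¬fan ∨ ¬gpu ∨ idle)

Set safe = True.
Set fog = False.
Set fan = False.
Try cold = True:
  (¬cold ∨ fan ∨ ¬gpu ∨ ¬safe) forces gpu = False.
  (fog ∨ gpu ∨ ¬hot) forces hot = False.
  (fan ∨ gpu ∨ ¬idle) forces idle = False.
  clause (fan ∨ hot ∨ idle) is falsified — backtrack.
So cold = False.
Try gpu = False:
  (fog ∨ gpu ∨ ¬hot) forces hot = False.
  (fan ∨ gpu ∨ ¬idle) forces idle = False.
  clause (fan ∨ hot ∨ idle) is falsified — backtrack.
So gpu = True.
  then (¬gpu ∨ hot) forces hot = True.
  then (fan ∨ ¬heat ∨ ¬hot) forces heat = False.
Set idle = False.
All clauses satisfied.

safe=T; fog=F; fan=F; cold=F; gpu=T; heat=F; idle=F; hot=T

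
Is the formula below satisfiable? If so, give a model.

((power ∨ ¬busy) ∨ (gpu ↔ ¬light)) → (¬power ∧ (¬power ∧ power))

light = True, power = False, busy = True, gpu = True

  ((power ∨ ¬busy) ∨ (gpu ↔ ¬light)) → (¬power ∧ (¬power ∧ power)) = True
    (power ∨ ¬busy) ∨ (gpu ↔ ¬light) = False
      power ∨ ¬busy = False
        ¬busy = False
      gpu ↔ ¬light = False
        ¬light = False
    ¬power ∧ (¬power ∧ power) = False
      ¬power = True
      ¬power ∧ power = False
        ¬power = True
The formula evaluates to True.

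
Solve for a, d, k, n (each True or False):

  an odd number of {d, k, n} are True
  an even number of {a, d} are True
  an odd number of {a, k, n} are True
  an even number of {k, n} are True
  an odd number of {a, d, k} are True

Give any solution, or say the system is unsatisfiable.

a = True; d = True; k = True; n = True

{d, k, n}: 3 true → odd ✓
{a, d}: 2 true → even ✓
{a, k, n}: 3 true → odd ✓
{k, n}: 2 true → even ✓
{a, d, k}: 3 true → odd ✓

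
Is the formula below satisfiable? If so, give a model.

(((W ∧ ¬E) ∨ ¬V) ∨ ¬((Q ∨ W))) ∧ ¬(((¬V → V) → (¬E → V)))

Unsatisfiable

The conjunct ¬(((¬V → V) → (¬E → V))) is unsatisfiable on its own:
  V=F, E=F: evaluates to False.
  V=F, E=T: evaluates to False.
  V=T, E=F: evaluates to False.
  V=T, E=T: evaluates to False.
So the whole conjunction is unsatisfiable.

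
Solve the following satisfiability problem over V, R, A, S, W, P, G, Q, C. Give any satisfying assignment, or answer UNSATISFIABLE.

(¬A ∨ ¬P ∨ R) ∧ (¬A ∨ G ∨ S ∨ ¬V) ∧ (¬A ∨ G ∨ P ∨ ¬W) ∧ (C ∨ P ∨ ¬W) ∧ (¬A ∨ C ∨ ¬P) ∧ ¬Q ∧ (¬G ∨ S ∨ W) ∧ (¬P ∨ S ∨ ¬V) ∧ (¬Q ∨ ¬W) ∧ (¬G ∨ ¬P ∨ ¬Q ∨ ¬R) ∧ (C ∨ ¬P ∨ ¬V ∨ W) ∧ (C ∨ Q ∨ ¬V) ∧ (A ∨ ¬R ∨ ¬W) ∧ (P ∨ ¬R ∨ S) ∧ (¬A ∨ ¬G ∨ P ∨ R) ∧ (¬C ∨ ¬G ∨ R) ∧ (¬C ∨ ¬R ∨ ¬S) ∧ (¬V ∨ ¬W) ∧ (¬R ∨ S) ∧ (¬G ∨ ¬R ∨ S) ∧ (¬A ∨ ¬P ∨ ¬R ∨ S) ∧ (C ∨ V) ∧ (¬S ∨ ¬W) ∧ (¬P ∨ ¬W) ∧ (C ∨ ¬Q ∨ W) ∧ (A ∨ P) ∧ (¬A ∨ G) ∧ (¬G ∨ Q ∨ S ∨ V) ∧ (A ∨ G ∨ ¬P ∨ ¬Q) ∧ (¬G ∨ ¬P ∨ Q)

Unit clause (¬Q) forces Q = False.
Set V = False.
  then (C ∨ V) forces C = True.
Try R = True:
  (¬C ∨ ¬R ∨ ¬S) forces S = False.
  clause (¬R ∨ S) is falsified — backtrack.
So R = False.
  then (¬C ∨ ¬G ∨ R) forces G = False.
  then (¬A ∨ G) forces A = False.
  then (A ∨ P) forces P = True.
  then (¬P ∨ ¬W) forces W = False.
Set S = True.
All clauses satisfied.

V: False; R: False; A: False; S: True; W: False; P: True; G: False; Q: False; C: True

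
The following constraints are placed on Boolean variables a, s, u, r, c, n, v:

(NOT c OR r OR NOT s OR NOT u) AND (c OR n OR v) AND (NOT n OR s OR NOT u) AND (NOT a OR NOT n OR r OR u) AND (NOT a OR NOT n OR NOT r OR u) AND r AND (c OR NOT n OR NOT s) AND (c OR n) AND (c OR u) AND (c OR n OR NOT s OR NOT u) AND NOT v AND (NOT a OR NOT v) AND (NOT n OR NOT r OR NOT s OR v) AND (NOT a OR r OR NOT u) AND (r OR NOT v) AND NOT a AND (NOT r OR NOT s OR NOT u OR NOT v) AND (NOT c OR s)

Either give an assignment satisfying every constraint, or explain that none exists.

a = False; s = True; u = False; r = True; c = True; n = False; v = False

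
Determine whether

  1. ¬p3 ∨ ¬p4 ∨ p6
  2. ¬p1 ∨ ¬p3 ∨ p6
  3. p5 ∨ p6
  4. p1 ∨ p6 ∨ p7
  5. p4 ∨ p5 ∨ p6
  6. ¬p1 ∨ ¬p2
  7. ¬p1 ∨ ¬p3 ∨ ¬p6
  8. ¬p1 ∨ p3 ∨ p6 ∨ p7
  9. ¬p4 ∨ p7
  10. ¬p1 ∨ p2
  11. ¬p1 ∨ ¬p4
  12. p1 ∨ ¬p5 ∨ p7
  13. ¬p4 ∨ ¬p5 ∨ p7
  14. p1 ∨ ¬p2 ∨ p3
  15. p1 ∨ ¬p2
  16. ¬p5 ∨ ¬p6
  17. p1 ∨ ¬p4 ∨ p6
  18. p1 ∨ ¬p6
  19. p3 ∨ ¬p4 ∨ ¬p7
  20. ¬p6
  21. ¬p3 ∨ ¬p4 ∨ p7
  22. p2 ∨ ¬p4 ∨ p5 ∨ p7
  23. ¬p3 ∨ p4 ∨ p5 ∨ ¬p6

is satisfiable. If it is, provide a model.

Unit clause (¬p6) forces p6 = False.
In (p5 ∨ p6) only p5 is left, so p5 = True.
Try p1 = True:
  (¬p1 ∨ ¬p3 ∨ p6) forces p3 = False.
  (¬p1 ∨ ¬p2) forces p2 = False.
  clause (¬p1 ∨ p2) is falsified — backtrack.
So p1 = False.
  then (p1 ∨ p6 ∨ p7) forces p7 = True.
  then (p1 ∨ ¬p2) forces p2 = False.
  then (p1 ∨ ¬p4 ∨ p6) forces p4 = False.
Set p3 = False.
All clauses satisfied.

p1: False, p2: False, p3: False, p4: False, p5: True, p6: False, p7: True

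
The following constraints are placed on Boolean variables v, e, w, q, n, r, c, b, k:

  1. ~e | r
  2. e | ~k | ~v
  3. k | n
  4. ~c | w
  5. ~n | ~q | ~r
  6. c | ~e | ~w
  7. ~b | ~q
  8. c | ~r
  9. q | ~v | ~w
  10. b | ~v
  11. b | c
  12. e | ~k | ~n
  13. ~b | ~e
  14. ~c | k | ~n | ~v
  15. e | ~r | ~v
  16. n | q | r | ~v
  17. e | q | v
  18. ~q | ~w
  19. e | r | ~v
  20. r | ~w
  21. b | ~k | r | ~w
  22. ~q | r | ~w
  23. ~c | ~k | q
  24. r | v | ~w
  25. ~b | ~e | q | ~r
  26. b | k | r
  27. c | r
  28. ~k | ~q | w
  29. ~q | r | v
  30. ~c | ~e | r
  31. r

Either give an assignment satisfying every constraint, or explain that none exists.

Unit clause (r) forces r = True.
In (c | ~r) only c is left, so c = True.
In (~c | w) only w is left, so w = True.
In (~q | ~w) only ~q is left, so q = False.
In (~c | ~k | q) only ~k is left, so k = False.
In (k | n) only n is left, so n = True.
In (q | ~v | ~w) only ~v is left, so v = False.
In (e | q | v) only e is left, so e = True.
In (~b | ~e | q | ~r) only ~b is left, so b = False.
All clauses satisfied.

v = False, e = True, w = True, q = False, n = True, r = True, c = True, b = False, k = False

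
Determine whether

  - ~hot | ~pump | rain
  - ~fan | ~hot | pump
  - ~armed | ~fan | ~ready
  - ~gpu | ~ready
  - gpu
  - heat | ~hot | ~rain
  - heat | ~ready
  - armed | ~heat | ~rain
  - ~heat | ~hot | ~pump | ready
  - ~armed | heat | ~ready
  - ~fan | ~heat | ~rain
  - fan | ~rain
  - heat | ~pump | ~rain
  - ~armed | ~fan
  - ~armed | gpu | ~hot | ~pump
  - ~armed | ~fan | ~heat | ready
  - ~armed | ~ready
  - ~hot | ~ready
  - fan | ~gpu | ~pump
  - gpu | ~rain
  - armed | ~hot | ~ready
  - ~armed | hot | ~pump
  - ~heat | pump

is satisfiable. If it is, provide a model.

hot: False, armed: False, fan: True, gpu: True, pump: False, heat: False, ready: False, rain: False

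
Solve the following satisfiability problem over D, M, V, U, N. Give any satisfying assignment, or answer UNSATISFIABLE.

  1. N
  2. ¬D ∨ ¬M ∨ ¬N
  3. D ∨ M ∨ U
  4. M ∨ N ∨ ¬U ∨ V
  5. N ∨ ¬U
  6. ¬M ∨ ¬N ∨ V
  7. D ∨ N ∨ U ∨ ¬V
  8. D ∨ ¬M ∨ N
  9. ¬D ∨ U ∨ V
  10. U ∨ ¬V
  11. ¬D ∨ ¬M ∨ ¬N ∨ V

D: False, M: True, V: True, U: True, N: True

Unit clause (N) forces N = True.
Set D = False.
Set M = True.
  then (¬M ∨ ¬N ∨ V) forces V = True.
  then (U ∨ ¬V) forces U = True.
All clauses satisfied.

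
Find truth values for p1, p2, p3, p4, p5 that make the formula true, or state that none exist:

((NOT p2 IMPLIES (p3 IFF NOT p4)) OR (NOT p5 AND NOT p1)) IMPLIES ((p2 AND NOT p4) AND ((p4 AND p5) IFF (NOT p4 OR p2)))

p1=F; p2=F; p3=T; p4=T; p5=T

  ((NOT p2 IMPLIES (p3 IFF NOT p4)) OR (NOT p5 AND NOT p1)) IMPLIES ((p2 AND NOT p4) AND ((p4 AND p5) IFF (NOT p4 OR p2))) = True
    (NOT p2 IMPLIES (p3 IFF NOT p4)) OR (NOT p5 AND NOT p1) = False
      NOT p2 IMPLIES (p3 IFF NOT p4) = False
        NOT p2 = True
        p3 IFF NOT p4 = False
          NOT p4 = False
      NOT p5 AND NOT p1 = False
        NOT p5 = False
        NOT p1 = True
    (p2 AND NOT p4) AND ((p4 AND p5) IFF (NOT p4 OR p2)) = False
      p2 AND NOT p4 = False
        NOT p4 = False
      (p4 AND p5) IFF (NOT p4 OR p2) = False
        p4 AND p5 = True
        NOT p4 OR p2 = False
          NOT p4 = False
The formula evaluates to True.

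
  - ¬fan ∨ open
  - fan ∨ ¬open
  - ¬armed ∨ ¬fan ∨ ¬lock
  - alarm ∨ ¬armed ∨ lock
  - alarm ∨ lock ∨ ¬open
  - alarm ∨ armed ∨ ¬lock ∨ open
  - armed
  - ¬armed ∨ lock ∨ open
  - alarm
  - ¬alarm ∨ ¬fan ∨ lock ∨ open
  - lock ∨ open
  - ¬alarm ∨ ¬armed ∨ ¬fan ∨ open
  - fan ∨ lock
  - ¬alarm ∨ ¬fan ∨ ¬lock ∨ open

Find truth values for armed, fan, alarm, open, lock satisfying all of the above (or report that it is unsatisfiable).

Unit clause (armed) forces armed = True.
Unit clause (alarm) forces alarm = True.
Set fan = True.
  then (¬fan ∨ open) forces open = True.
  then (¬armed ∨ ¬fan ∨ ¬lock) forces lock = False.
All clauses satisfied.

armed=T, fan=T, alarm=T, open=T, lock=F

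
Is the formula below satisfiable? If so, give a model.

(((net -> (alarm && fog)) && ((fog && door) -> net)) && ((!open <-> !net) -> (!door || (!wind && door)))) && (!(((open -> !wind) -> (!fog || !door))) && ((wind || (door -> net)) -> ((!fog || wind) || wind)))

net: True, alarm: True, door: True, wind: True, open: False, fog: True

  ((net -> (alarm && fog)) && ((fog && door) -> net)) && ((!open <-> !net) -> (!door || (!wind && door))) = True
    (net -> (alarm && fog)) && ((fog && door) -> net) = True
      net -> (alarm && fog) = True
        alarm && fog = True
      (fog && door) -> net = True
        fog && door = True
    (!open <-> !net) -> (!door || (!wind && door)) = True
      !open <-> !net = False
        !open = True
        !net = False
      !door || (!wind && door) = False
        !door = False
        !wind && door = False
          !wind = False
  !(((open -> !wind) -> (!fog || !door))) && ((wind || (door -> net)) -> ((!fog || wind) || wind)) = True
    !(((open -> !wind) -> (!fog || !door))) = True
      (open -> !wind) -> (!fog || !door) = False
        open -> !wind = True
          !wind = False
        !fog || !door = False
          !fog = False
          !door = False
    (wind || (door -> net)) -> ((!fog || wind) || wind) = True
      wind || (door -> net) = True
        door -> net = True
      (!fog || wind) || wind = True
        !fog || wind = True
          !fog = False
Both conjuncts True, so the formula holds.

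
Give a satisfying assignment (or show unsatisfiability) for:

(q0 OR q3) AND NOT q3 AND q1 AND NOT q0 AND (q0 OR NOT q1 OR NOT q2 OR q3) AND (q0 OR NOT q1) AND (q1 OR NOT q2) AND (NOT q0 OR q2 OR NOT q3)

Unsatisfiable — no assignment works.

Case q0 = True:
  Clause (NOT q0) is falsified — contradiction.
Case q0 = False:
  (q0 OR q3) forces q3 = True.
  Clause (NOT q3) is falsified — contradiction.
Both cases fail, so the formula is unsatisfiable.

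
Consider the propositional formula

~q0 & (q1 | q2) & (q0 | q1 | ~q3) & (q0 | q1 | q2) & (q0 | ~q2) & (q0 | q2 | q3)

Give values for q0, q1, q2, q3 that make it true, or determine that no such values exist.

q0 = False, q1 = True, q2 = False, q3 = True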